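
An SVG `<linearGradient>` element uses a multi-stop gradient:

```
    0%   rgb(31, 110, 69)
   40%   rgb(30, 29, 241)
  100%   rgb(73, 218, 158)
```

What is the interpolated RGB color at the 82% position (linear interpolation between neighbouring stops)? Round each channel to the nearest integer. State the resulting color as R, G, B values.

(60, 161, 183)

82% lies between the 40% and 100% stops, so the local fraction is t = (82 − 40)/(100 − 40) = 42/60 ≈ 0.7.
R = 30 + 0.7 × (73 − 30) = 60.1 → 60
G = 29 + 0.7 × (218 − 29) = 161.3 → 161
B = 241 + 0.7 × (158 − 241) = 182.9 → 183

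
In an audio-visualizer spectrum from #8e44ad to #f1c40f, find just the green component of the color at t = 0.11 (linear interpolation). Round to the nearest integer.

G₁ = 68 (from #8e44ad), G₂ = 196 (from #f1c40f).
G = 68 + 0.11 × (196 − 68) = 82.08 → 82

82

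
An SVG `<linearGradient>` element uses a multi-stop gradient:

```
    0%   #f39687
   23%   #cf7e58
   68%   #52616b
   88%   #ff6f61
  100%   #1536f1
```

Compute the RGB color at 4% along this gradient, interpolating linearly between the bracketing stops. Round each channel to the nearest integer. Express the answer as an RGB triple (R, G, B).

(237, 146, 127)

4% lies between the 0% and 23% stops, so the local fraction is t = (4 − 0)/(23 − 0) = 4/23 ≈ 0.1739.
#f39687 → (243, 150, 135); #cf7e58 → (207, 126, 88).
R = 243 + 0.1739 × (207 − 243) = 236.74 → 237
G = 150 + 0.1739 × (126 − 150) = 145.826 → 146
B = 135 + 0.1739 × (88 − 135) = 126.827 → 127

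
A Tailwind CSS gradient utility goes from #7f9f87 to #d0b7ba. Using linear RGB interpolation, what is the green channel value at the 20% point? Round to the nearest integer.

164

G₁ = 159 (from #7f9f87), G₂ = 183 (from #d0b7ba).
G = 159 + 0.2 × (183 − 159) = 163.8 → 164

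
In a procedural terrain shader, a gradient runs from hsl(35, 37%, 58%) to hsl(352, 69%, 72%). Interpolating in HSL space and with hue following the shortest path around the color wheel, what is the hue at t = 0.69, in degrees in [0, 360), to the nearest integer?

Hue: 352 − 35 = 317°, but |317| > 180 so the shorter arc goes the other way: Δh = 317 − 360 = -43°.
H = 35 + 0.69 × (-43) = 5.33 → 5°

5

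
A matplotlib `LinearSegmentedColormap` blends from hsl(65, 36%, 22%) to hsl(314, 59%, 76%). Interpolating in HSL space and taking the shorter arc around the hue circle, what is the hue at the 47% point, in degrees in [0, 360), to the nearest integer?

13

Hue: 314 − 65 = 249°, but |249| > 180 so the shorter arc goes the other way: Δh = 249 − 360 = -111°.
H = 65 + 0.47 × (-111) = 12.83 → 13°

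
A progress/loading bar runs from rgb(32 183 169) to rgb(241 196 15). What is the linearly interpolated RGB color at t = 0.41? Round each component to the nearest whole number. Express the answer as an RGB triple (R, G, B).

(118, 188, 106)

R = 32 + 0.41 × (241 − 32) = 32 + 0.41 × 209 = 117.69 → 118
G = 183 + 0.41 × (196 − 183) = 183 + 0.41 × 13 = 188.33 → 188
B = 169 + 0.41 × (15 − 169) = 169 + 0.41 × -154 = 105.86 → 106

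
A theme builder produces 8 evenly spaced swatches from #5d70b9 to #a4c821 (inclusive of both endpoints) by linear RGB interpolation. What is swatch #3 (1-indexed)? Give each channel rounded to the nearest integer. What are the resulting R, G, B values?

(113, 137, 142)

With 8 swatches and endpoints inclusive, swatch 3 sits at t = (3 − 1)/(8 − 1) = 2/7 ≈ 0.2857.
#5d70b9 → (93, 112, 185); #a4c821 → (164, 200, 33).
R = 93 + 0.2857 × (164 − 93) = 113.285 → 113
G = 112 + 0.2857 × (200 − 112) = 137.142 → 137
B = 185 + 0.2857 × (33 − 185) = 141.574 → 142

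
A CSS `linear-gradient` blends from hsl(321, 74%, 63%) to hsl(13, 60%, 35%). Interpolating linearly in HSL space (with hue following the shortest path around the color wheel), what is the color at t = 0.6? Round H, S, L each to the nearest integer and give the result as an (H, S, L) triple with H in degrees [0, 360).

Hue: 13 − 321 = -308°, but |-308| > 180 so the shorter arc goes the other way: Δh = -308 + 360 = 52°.
H = 321 + 0.6 × (52) = 352.2 → 352°
S = 74 + 0.6 × (60 − 74) = 65.6 → 66%
L = 63 + 0.6 × (35 − 63) = 46.2 → 46%

(352, 66, 46)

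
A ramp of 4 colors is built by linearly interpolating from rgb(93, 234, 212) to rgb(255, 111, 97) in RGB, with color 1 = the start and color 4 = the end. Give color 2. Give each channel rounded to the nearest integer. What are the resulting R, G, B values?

(147, 193, 174)

With 4 swatches and endpoints inclusive, swatch 2 sits at t = (2 − 1)/(4 − 1) = 1/3 ≈ 0.3333.
R = 93 + 0.3333 × (255 − 93) = 146.995 → 147
G = 234 + 0.3333 × (111 − 234) = 193.004 → 193
B = 212 + 0.3333 × (97 − 212) = 173.671 → 174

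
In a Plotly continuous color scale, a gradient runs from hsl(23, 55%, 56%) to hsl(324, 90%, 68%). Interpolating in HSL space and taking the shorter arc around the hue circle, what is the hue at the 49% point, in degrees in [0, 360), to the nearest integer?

354

Hue: 324 − 23 = 301°, but |301| > 180 so the shorter arc goes the other way: Δh = 301 − 360 = -59°.
H = 23 + 0.49 × (-59) = -5.91 → -6 → -6 mod 360 = 354°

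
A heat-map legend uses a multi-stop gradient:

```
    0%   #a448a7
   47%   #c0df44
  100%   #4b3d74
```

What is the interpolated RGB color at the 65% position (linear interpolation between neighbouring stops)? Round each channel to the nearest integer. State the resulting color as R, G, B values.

65% lies between the 47% and 100% stops, so the local fraction is t = (65 − 47)/(100 − 47) = 18/53 ≈ 0.3396.
#c0df44 → (192, 223, 68); #4b3d74 → (75, 61, 116).
R = 192 + 0.3396 × (75 − 192) = 152.267 → 152
G = 223 + 0.3396 × (61 − 223) = 167.985 → 168
B = 68 + 0.3396 × (116 − 68) = 84.301 → 84

(152, 168, 84)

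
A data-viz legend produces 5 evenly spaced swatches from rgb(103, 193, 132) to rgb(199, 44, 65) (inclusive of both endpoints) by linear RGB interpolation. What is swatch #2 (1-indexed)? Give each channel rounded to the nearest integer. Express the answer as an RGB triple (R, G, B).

With 5 swatches and endpoints inclusive, swatch 2 sits at t = (2 − 1)/(5 − 1) = 1/4 ≈ 0.25.
R = 103 + 0.25 × (199 − 103) = 127 → 127
G = 193 + 0.25 × (44 − 193) = 155.75 → 156
B = 132 + 0.25 × (65 − 132) = 115.25 → 115

(127, 156, 115)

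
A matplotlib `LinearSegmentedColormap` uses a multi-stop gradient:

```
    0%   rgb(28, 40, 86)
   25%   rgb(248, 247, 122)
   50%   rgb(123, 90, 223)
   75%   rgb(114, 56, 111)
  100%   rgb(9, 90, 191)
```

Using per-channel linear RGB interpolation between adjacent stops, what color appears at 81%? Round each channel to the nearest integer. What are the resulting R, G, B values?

(89, 64, 130)

81% lies between the 75% and 100% stops, so the local fraction is t = (81 − 75)/(100 − 75) = 6/25 ≈ 0.24.
R = 114 + 0.24 × (9 − 114) = 88.8 → 89
G = 56 + 0.24 × (90 − 56) = 64.16 → 64
B = 111 + 0.24 × (191 − 111) = 130.2 → 130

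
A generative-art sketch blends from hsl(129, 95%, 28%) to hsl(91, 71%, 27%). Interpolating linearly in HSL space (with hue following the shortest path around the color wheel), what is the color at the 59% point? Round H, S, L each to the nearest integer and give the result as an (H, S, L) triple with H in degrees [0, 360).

Hue arc: Δh = 91 − 129 = -38° (|Δh| ≤ 180, already the shorter path).
H = 129 + 0.59 × (-38) = 106.58 → 107°
S = 95 + 0.59 × (71 − 95) = 80.84 → 81%
L = 28 + 0.59 × (27 − 28) = 27.41 → 27%

(107, 81, 27)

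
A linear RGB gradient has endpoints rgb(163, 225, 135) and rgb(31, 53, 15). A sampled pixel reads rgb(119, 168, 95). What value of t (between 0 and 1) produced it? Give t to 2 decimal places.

Invert the lerp on the G channel (largest span, 172): t = (168 − 225) / (53 − 225) = -57/-172 = 0.3314.
Check on R: (119 − 163)/(31 − 163) = 0.3333 ✓

0.33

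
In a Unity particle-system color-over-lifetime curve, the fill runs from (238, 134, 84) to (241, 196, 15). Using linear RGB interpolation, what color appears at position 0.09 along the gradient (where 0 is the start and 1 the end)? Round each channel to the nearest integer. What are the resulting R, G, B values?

R = 238 + 0.09 × (241 − 238) = 238 + 0.09 × 3 = 238.27 → 238
G = 134 + 0.09 × (196 − 134) = 134 + 0.09 × 62 = 139.58 → 140
B = 84 + 0.09 × (15 − 84) = 84 + 0.09 × -69 = 77.79 → 78

(238, 140, 78)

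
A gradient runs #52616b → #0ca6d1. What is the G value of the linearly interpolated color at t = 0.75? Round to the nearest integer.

G₁ = 97 (from #52616b), G₂ = 166 (from #0ca6d1).
G = 97 + 0.75 × (166 − 97) = 148.75 → 149

149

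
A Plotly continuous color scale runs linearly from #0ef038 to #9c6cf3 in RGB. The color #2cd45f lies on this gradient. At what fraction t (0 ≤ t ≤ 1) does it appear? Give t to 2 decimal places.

0.21

Invert the lerp on the B channel (largest span, 187): t = (95 − 56) / (243 − 56) = 39/187 = 0.20856.
Check on R: (44 − 14)/(156 − 14) = 0.2113 ✓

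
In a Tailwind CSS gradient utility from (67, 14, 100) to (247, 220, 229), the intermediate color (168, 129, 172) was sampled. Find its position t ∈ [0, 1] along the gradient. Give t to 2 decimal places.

0.56

Invert the lerp on the G channel (largest span, 206): t = (129 − 14) / (220 − 14) = 115/206 = 0.55825.
Check on R: (168 − 67)/(247 − 67) = 0.5611 ✓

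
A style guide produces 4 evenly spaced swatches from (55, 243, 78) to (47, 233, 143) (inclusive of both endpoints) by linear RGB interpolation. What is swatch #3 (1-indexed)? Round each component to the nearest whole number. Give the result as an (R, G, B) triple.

With 4 swatches and endpoints inclusive, swatch 3 sits at t = (3 − 1)/(4 − 1) = 2/3 ≈ 0.6667.
R = 55 + 0.6667 × (47 − 55) = 49.666 → 50
G = 243 + 0.6667 × (233 − 243) = 236.333 → 236
B = 78 + 0.6667 × (143 − 78) = 121.335 → 121

(50, 236, 121)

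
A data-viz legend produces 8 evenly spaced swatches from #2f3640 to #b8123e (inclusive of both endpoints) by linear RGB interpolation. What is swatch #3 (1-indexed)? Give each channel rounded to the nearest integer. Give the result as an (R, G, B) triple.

(86, 44, 63)

With 8 swatches and endpoints inclusive, swatch 3 sits at t = (3 − 1)/(8 − 1) = 2/7 ≈ 0.2857.
#2f3640 → (47, 54, 64); #b8123e → (184, 18, 62).
R = 47 + 0.2857 × (184 − 47) = 86.141 → 86
G = 54 + 0.2857 × (18 − 54) = 43.715 → 44
B = 64 + 0.2857 × (62 − 64) = 63.429 → 63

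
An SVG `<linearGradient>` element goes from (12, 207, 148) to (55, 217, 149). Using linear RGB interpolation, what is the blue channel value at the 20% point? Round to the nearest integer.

148

B = 148 + 0.2 × (149 − 148) = 148.2 → 148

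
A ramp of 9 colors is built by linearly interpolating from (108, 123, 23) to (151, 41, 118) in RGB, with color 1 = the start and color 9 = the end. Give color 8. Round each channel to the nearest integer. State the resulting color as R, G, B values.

(146, 51, 106)

With 9 swatches and endpoints inclusive, swatch 8 sits at t = (8 − 1)/(9 − 1) = 7/8 ≈ 0.875.
R = 108 + 0.875 × (151 − 108) = 145.625 → 146
G = 123 + 0.875 × (41 − 123) = 51.25 → 51
B = 23 + 0.875 × (118 − 23) = 106.125 → 106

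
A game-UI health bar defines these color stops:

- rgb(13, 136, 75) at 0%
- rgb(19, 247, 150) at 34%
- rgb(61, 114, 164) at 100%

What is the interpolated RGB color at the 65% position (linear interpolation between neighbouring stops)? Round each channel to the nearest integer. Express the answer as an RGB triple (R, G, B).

65% lies between the 34% and 100% stops, so the local fraction is t = (65 − 34)/(100 − 34) = 31/66 ≈ 0.4697.
R = 19 + 0.4697 × (61 − 19) = 38.727 → 39
G = 247 + 0.4697 × (114 − 247) = 184.53 → 185
B = 150 + 0.4697 × (164 − 150) = 156.576 → 157

(39, 185, 157)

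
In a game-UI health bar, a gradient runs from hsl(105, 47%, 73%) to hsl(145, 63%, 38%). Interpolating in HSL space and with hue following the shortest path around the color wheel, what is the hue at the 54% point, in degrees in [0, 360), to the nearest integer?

127

Hue arc: Δh = 145 − 105 = 40° (|Δh| ≤ 180, already the shorter path).
H = 105 + 0.54 × (40) = 126.6 → 127°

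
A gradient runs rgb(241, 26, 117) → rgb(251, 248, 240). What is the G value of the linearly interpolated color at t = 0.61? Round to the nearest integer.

G = 26 + 0.61 × (248 − 26) = 161.42 → 161

161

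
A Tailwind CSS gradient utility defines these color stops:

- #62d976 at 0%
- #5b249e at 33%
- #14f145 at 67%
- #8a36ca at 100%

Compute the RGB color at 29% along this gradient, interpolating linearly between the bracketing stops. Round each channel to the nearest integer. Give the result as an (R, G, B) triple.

29% lies between the 0% and 33% stops, so the local fraction is t = (29 − 0)/(33 − 0) = 29/33 ≈ 0.8788.
#62d976 → (98, 217, 118); #5b249e → (91, 36, 158).
R = 98 + 0.8788 × (91 − 98) = 91.848 → 92
G = 217 + 0.8788 × (36 − 217) = 57.937 → 58
B = 118 + 0.8788 × (158 − 118) = 153.152 → 153

(92, 58, 153)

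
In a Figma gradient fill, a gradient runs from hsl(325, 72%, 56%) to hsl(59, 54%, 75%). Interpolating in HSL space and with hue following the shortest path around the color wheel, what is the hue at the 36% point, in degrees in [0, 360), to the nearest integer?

359

Hue: 59 − 325 = -266°, but |-266| > 180 so the shorter arc goes the other way: Δh = -266 + 360 = 94°.
H = 325 + 0.36 × (94) = 358.84 → 359°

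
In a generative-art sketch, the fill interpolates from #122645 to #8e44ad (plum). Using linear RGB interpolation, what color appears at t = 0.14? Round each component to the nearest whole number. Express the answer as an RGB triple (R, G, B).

#122645 → (18, 38, 69); #8e44ad → (142, 68, 173).
R = 18 + 0.14 × (142 − 18) = 18 + 0.14 × 124 = 35.36 → 35
G = 38 + 0.14 × (68 − 38) = 38 + 0.14 × 30 = 42.2 → 42
B = 69 + 0.14 × (173 − 69) = 69 + 0.14 × 104 = 83.56 → 84
So the blended color is (35, 42, 84), about #232a54.

(35, 42, 84)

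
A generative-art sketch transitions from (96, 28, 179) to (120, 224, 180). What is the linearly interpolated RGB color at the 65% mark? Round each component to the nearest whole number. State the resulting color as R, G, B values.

(112, 155, 180)

65% corresponds to t = 0.65.
R = 96 + 0.65 × (120 − 96) = 96 + 0.65 × 24 = 111.6 → 112
G = 28 + 0.65 × (224 − 28) = 28 + 0.65 × 196 = 155.4 → 155
B = 179 + 0.65 × (180 − 179) = 179 + 0.65 × 1 = 179.65 → 180
So the blended color is (112, 155, 180), about #709bb4.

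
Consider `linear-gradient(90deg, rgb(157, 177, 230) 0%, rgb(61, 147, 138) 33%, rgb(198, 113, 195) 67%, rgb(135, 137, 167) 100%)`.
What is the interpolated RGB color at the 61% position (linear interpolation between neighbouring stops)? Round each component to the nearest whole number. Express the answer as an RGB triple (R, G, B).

(174, 119, 185)

61% lies between the 33% and 67% stops, so the local fraction is t = (61 − 33)/(67 − 33) = 28/34 ≈ 0.8235.
R = 61 + 0.8235 × (198 − 61) = 173.82 → 174
G = 147 + 0.8235 × (113 − 147) = 119.001 → 119
B = 138 + 0.8235 × (195 − 138) = 184.94 → 185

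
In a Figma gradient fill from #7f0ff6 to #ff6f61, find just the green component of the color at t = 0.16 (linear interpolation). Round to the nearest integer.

30

G₁ = 15 (from #7f0ff6), G₂ = 111 (from #ff6f61).
G = 15 + 0.16 × (111 − 15) = 30.36 → 30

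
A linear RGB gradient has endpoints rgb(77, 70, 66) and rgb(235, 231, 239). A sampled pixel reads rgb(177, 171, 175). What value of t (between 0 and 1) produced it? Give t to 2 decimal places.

Invert the lerp on the B channel (largest span, 173): t = (175 − 66) / (239 − 66) = 109/173 = 0.63006.
Check on R: (177 − 77)/(235 − 77) = 0.6329 ✓

0.63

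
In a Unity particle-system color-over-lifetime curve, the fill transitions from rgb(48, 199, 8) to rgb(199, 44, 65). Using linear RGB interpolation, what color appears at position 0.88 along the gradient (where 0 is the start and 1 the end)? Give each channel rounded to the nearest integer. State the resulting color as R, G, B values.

R = 48 + 0.88 × (199 − 48) = 48 + 0.88 × 151 = 180.88 → 181
G = 199 + 0.88 × (44 − 199) = 199 + 0.88 × -155 = 62.6 → 63
B = 8 + 0.88 × (65 − 8) = 8 + 0.88 × 57 = 58.16 → 58
So the blended color is (181, 63, 58), about #b53f3a.

(181, 63, 58)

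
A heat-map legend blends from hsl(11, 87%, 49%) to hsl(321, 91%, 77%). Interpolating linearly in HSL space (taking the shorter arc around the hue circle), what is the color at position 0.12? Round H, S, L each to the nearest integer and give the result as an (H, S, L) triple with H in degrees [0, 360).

(5, 87, 52)

Hue: 321 − 11 = 310°, but |310| > 180 so the shorter arc goes the other way: Δh = 310 − 360 = -50°.
H = 11 + 0.12 × (-50) = 5 → 5°
S = 87 + 0.12 × (91 − 87) = 87.48 → 87%
L = 49 + 0.12 × (77 − 49) = 52.36 → 52%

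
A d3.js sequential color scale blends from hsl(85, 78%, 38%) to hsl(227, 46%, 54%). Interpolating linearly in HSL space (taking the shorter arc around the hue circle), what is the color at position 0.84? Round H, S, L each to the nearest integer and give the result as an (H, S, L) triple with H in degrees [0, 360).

(204, 51, 51)

Hue arc: Δh = 227 − 85 = 142° (|Δh| ≤ 180, already the shorter path).
H = 85 + 0.84 × (142) = 204.28 → 204°
S = 78 + 0.84 × (46 − 78) = 51.12 → 51%
L = 38 + 0.84 × (54 − 38) = 51.44 → 51%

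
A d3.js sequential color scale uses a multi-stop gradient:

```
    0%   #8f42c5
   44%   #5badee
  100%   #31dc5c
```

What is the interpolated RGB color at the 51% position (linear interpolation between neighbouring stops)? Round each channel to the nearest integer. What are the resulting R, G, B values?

(86, 179, 220)

51% lies between the 44% and 100% stops, so the local fraction is t = (51 − 44)/(100 − 44) = 7/56 ≈ 0.125.
#5badee → (91, 173, 238); #31dc5c → (49, 220, 92).
R = 91 + 0.125 × (49 − 91) = 85.75 → 86
G = 173 + 0.125 × (220 − 173) = 178.875 → 179
B = 238 + 0.125 × (92 − 238) = 219.75 → 220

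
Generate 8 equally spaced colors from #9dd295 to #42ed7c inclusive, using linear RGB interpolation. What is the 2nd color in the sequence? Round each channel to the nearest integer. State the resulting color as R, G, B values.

(144, 214, 145)

With 8 swatches and endpoints inclusive, swatch 2 sits at t = (2 − 1)/(8 − 1) = 1/7 ≈ 0.1429.
#9dd295 → (157, 210, 149); #42ed7c → (66, 237, 124).
R = 157 + 0.1429 × (66 − 157) = 143.996 → 144
G = 210 + 0.1429 × (237 − 210) = 213.858 → 214
B = 149 + 0.1429 × (124 − 149) = 145.428 → 145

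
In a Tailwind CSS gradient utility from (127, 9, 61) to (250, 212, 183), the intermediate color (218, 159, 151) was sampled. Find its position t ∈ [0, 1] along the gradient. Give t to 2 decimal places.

0.74

Invert the lerp on the G channel (largest span, 203): t = (159 − 9) / (212 − 9) = 150/203 = 0.73892.
Check on R: (218 − 127)/(250 − 127) = 0.7398 ✓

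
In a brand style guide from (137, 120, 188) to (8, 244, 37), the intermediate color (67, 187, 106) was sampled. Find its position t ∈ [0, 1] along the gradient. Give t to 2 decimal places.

Invert the lerp on the B channel (largest span, 151): t = (106 − 188) / (37 − 188) = -82/-151 = 0.54305.
Check on R: (67 − 137)/(8 − 137) = 0.5426 ✓

0.54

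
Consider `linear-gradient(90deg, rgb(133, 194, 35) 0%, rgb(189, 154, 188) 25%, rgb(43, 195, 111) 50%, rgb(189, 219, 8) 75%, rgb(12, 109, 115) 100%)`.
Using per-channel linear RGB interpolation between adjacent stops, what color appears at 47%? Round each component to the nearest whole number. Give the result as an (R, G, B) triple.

47% lies between the 25% and 50% stops, so the local fraction is t = (47 − 25)/(50 − 25) = 22/25 ≈ 0.88.
R = 189 + 0.88 × (43 − 189) = 60.52 → 61
G = 154 + 0.88 × (195 − 154) = 190.08 → 190
B = 188 + 0.88 × (111 − 188) = 120.24 → 120

(61, 190, 120)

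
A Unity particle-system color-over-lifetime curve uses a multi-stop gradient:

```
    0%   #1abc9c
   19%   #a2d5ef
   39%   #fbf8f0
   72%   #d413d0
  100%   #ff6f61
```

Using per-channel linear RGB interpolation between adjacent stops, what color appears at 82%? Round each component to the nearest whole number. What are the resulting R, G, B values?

(227, 52, 168)

82% lies between the 72% and 100% stops, so the local fraction is t = (82 − 72)/(100 − 72) = 10/28 ≈ 0.3571.
#d413d0 → (212, 19, 208); #ff6f61 → (255, 111, 97).
R = 212 + 0.3571 × (255 − 212) = 227.355 → 227
G = 19 + 0.3571 × (111 − 19) = 51.853 → 52
B = 208 + 0.3571 × (97 − 208) = 168.362 → 168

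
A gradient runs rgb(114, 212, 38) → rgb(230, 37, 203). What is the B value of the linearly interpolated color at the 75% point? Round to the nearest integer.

B = 38 + 0.75 × (203 − 38) = 161.75 → 162

162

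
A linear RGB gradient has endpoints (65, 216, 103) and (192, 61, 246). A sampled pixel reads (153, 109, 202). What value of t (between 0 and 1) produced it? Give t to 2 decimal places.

0.69

Invert the lerp on the G channel (largest span, 155): t = (109 − 216) / (61 − 216) = -107/-155 = 0.69032.
Check on R: (153 − 65)/(192 − 65) = 0.6929 ✓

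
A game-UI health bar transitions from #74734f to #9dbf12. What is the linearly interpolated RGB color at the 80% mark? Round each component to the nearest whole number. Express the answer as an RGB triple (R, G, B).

#74734f → (116, 115, 79); #9dbf12 → (157, 191, 18).
80% corresponds to t = 0.8.
R = 116 + 0.8 × (157 − 116) = 116 + 0.8 × 41 = 148.8 → 149
G = 115 + 0.8 × (191 − 115) = 115 + 0.8 × 76 = 175.8 → 176
B = 79 + 0.8 × (18 − 79) = 79 + 0.8 × -61 = 30.2 → 30

(149, 176, 30)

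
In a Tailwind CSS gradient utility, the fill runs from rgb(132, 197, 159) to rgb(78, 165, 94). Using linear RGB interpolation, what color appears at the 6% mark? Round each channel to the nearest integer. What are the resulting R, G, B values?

6% corresponds to t = 0.06.
R = 132 + 0.06 × (78 − 132) = 132 + 0.06 × -54 = 128.76 → 129
G = 197 + 0.06 × (165 − 197) = 197 + 0.06 × -32 = 195.08 → 195
B = 159 + 0.06 × (94 − 159) = 159 + 0.06 × -65 = 155.1 → 155

(129, 195, 155)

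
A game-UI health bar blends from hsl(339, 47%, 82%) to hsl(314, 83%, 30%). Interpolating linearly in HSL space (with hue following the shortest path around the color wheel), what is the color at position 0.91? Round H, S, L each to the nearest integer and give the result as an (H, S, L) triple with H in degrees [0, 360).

(316, 80, 35)

Hue arc: Δh = 314 − 339 = -25° (|Δh| ≤ 180, already the shorter path).
H = 339 + 0.91 × (-25) = 316.25 → 316°
S = 47 + 0.91 × (83 − 47) = 79.76 → 80%
L = 82 + 0.91 × (30 − 82) = 34.68 → 35%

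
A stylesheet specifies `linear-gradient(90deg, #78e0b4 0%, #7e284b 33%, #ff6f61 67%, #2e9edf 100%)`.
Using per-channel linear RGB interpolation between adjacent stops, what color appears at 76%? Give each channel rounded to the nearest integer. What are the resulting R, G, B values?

(198, 124, 131)

76% lies between the 67% and 100% stops, so the local fraction is t = (76 − 67)/(100 − 67) = 9/33 ≈ 0.2727.
#ff6f61 → (255, 111, 97); #2e9edf → (46, 158, 223).
R = 255 + 0.2727 × (46 − 255) = 198.006 → 198
G = 111 + 0.2727 × (158 − 111) = 123.817 → 124
B = 97 + 0.2727 × (223 − 97) = 131.36 → 131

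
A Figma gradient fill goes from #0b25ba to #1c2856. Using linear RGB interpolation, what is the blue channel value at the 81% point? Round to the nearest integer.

B₁ = 186 (from #0b25ba), B₂ = 86 (from #1c2856).
B = 186 + 0.81 × (86 − 186) = 105 → 105

105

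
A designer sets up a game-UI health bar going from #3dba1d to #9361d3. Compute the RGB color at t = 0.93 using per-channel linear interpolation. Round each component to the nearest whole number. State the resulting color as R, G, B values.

#3dba1d → (61, 186, 29); #9361d3 → (147, 97, 211).
R = 61 + 0.93 × (147 − 61) = 61 + 0.93 × 86 = 140.98 → 141
G = 186 + 0.93 × (97 − 186) = 186 + 0.93 × -89 = 103.23 → 103
B = 29 + 0.93 × (211 − 29) = 29 + 0.93 × 182 = 198.26 → 198
So the blended color is (141, 103, 198), about #8d67c6.

(141, 103, 198)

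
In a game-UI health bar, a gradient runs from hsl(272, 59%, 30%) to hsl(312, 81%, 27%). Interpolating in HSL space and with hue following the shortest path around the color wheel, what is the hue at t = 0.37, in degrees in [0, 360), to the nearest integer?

Hue arc: Δh = 312 − 272 = 40° (|Δh| ≤ 180, already the shorter path).
H = 272 + 0.37 × (40) = 286.8 → 287°

287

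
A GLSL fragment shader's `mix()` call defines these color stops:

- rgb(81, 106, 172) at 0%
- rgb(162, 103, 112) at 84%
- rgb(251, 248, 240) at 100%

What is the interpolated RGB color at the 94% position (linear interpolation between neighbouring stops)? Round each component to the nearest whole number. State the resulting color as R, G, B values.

(218, 194, 192)

94% lies between the 84% and 100% stops, so the local fraction is t = (94 − 84)/(100 − 84) = 10/16 ≈ 0.625.
R = 162 + 0.625 × (251 − 162) = 217.625 → 218
G = 103 + 0.625 × (248 − 103) = 193.625 → 194
B = 112 + 0.625 × (240 − 112) = 192 → 192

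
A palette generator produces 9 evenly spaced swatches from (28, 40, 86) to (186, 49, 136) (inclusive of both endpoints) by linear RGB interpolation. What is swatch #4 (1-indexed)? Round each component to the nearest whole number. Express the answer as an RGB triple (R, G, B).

(87, 43, 105)

With 9 swatches and endpoints inclusive, swatch 4 sits at t = (4 − 1)/(9 − 1) = 3/8 ≈ 0.375.
R = 28 + 0.375 × (186 − 28) = 87.25 → 87
G = 40 + 0.375 × (49 − 40) = 43.375 → 43
B = 86 + 0.375 × (136 − 86) = 104.75 → 105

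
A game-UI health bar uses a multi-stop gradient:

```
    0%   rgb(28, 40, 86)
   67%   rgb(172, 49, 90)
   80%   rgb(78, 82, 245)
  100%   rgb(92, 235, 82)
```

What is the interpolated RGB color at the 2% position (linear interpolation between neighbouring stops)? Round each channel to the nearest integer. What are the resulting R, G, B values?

(32, 40, 86)

2% lies between the 0% and 67% stops, so the local fraction is t = (2 − 0)/(67 − 0) = 2/67 ≈ 0.0299.
R = 28 + 0.0299 × (172 − 28) = 32.306 → 32
G = 40 + 0.0299 × (49 − 40) = 40.269 → 40
B = 86 + 0.0299 × (90 − 86) = 86.12 → 86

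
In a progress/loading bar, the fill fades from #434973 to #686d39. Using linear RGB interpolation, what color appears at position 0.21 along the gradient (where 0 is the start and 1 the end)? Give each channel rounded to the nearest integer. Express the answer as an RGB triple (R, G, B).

(75, 81, 103)

#434973 → (67, 73, 115); #686d39 → (104, 109, 57).
R = 67 + 0.21 × (104 − 67) = 67 + 0.21 × 37 = 74.77 → 75
G = 73 + 0.21 × (109 − 73) = 73 + 0.21 × 36 = 80.56 → 81
B = 115 + 0.21 × (57 − 115) = 115 + 0.21 × -58 = 102.82 → 103
So the blended color is (75, 81, 103), about #4b5167.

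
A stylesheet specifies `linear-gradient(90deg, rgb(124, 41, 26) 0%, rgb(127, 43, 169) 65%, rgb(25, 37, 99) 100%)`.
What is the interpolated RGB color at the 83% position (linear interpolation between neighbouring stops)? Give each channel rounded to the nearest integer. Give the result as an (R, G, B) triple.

(75, 40, 133)

83% lies between the 65% and 100% stops, so the local fraction is t = (83 − 65)/(100 − 65) = 18/35 ≈ 0.5143.
R = 127 + 0.5143 × (25 − 127) = 74.541 → 75
G = 43 + 0.5143 × (37 − 43) = 39.914 → 40
B = 169 + 0.5143 × (99 − 169) = 132.999 → 133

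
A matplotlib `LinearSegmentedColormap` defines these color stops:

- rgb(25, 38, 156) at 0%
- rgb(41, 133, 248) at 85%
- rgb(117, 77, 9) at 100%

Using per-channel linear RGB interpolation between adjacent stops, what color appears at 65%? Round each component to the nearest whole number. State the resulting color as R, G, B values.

(37, 111, 226)

65% lies between the 0% and 85% stops, so the local fraction is t = (65 − 0)/(85 − 0) = 65/85 ≈ 0.7647.
R = 25 + 0.7647 × (41 − 25) = 37.235 → 37
G = 38 + 0.7647 × (133 − 38) = 110.647 → 111
B = 156 + 0.7647 × (248 − 156) = 226.352 → 226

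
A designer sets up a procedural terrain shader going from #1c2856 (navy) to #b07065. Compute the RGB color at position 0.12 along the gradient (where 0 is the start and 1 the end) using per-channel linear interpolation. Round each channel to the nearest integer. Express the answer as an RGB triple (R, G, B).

#1c2856 → (28, 40, 86); #b07065 → (176, 112, 101).
R = 28 + 0.12 × (176 − 28) = 28 + 0.12 × 148 = 45.76 → 46
G = 40 + 0.12 × (112 − 40) = 40 + 0.12 × 72 = 48.64 → 49
B = 86 + 0.12 × (101 − 86) = 86 + 0.12 × 15 = 87.8 → 88

(46, 49, 88)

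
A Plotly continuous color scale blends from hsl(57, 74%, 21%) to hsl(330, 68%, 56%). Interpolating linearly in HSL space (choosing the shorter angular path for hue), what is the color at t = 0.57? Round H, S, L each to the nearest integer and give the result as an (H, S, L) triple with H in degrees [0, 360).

Hue: 330 − 57 = 273°, but |273| > 180 so the shorter arc goes the other way: Δh = 273 − 360 = -87°.
H = 57 + 0.57 × (-87) = 7.41 → 7°
S = 74 + 0.57 × (68 − 74) = 70.58 → 71%
L = 21 + 0.57 × (56 − 21) = 40.95 → 41%

(7, 71, 41)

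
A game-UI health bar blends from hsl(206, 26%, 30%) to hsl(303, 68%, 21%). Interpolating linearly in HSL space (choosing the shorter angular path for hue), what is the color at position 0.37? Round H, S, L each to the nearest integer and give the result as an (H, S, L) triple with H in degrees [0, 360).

Hue arc: Δh = 303 − 206 = 97° (|Δh| ≤ 180, already the shorter path).
H = 206 + 0.37 × (97) = 241.89 → 242°
S = 26 + 0.37 × (68 − 26) = 41.54 → 42%
L = 30 + 0.37 × (21 − 30) = 26.67 → 27%

(242, 42, 27)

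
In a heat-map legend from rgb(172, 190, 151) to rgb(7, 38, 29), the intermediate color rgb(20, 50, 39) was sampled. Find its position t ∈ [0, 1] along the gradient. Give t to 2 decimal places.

Invert the lerp on the R channel (largest span, 165): t = (20 − 172) / (7 − 172) = -152/-165 = 0.92121.
Check on G: (50 − 190)/(38 − 190) = 0.9211 ✓

0.92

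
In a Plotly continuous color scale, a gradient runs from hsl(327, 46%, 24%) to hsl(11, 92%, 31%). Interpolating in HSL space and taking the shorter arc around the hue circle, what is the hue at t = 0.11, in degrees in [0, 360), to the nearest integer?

332

Hue: 11 − 327 = -316°, but |-316| > 180 so the shorter arc goes the other way: Δh = -316 + 360 = 44°.
H = 327 + 0.11 × (44) = 331.84 → 332°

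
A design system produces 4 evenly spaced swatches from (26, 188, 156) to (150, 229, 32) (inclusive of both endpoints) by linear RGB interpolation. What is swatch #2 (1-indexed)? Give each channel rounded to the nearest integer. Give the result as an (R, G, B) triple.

With 4 swatches and endpoints inclusive, swatch 2 sits at t = (2 − 1)/(4 − 1) = 1/3 ≈ 0.3333.
R = 26 + 0.3333 × (150 − 26) = 67.329 → 67
G = 188 + 0.3333 × (229 − 188) = 201.665 → 202
B = 156 + 0.3333 × (32 − 156) = 114.671 → 115

(67, 202, 115)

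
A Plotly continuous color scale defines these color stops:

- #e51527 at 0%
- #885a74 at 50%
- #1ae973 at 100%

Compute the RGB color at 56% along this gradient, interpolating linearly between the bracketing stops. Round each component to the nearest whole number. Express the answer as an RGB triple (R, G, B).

(123, 107, 116)

56% lies between the 50% and 100% stops, so the local fraction is t = (56 − 50)/(100 − 50) = 6/50 ≈ 0.12.
#885a74 → (136, 90, 116); #1ae973 → (26, 233, 115).
R = 136 + 0.12 × (26 − 136) = 122.8 → 123
G = 90 + 0.12 × (233 − 90) = 107.16 → 107
B = 116 + 0.12 × (115 − 116) = 115.88 → 116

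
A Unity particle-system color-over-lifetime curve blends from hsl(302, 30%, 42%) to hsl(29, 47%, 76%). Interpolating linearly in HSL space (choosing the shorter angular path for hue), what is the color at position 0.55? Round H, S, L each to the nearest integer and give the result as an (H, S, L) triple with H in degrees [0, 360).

Hue: 29 − 302 = -273°, but |-273| > 180 so the shorter arc goes the other way: Δh = -273 + 360 = 87°.
H = 302 + 0.55 × (87) = 349.85 → 350°
S = 30 + 0.55 × (47 − 30) = 39.35 → 39%
L = 42 + 0.55 × (76 − 42) = 60.7 → 61%

(350, 39, 61)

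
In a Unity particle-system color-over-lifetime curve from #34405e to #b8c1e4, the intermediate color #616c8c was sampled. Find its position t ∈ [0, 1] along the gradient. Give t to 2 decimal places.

0.34

Invert the lerp on the B channel (largest span, 134): t = (140 − 94) / (228 − 94) = 46/134 = 0.34328.
Check on R: (97 − 52)/(184 − 52) = 0.3409 ✓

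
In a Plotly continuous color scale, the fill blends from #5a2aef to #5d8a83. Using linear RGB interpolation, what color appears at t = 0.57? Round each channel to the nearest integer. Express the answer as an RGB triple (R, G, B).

#5a2aef → (90, 42, 239); #5d8a83 → (93, 138, 131).
R = 90 + 0.57 × (93 − 90) = 90 + 0.57 × 3 = 91.71 → 92
G = 42 + 0.57 × (138 − 42) = 42 + 0.57 × 96 = 96.72 → 97
B = 239 + 0.57 × (131 − 239) = 239 + 0.57 × -108 = 177.44 → 177

(92, 97, 177)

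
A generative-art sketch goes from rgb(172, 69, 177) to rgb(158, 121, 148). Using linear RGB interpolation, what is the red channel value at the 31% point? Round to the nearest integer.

R = 172 + 0.31 × (158 − 172) = 167.66 → 168

168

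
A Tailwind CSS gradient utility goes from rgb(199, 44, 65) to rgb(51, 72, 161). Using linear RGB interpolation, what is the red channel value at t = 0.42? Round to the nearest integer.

137

R = 199 + 0.42 × (51 − 199) = 136.84 → 137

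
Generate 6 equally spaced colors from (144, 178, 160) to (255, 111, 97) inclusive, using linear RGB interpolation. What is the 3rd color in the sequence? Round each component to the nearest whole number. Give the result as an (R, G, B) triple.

With 6 swatches and endpoints inclusive, swatch 3 sits at t = (3 − 1)/(6 − 1) = 2/5 ≈ 0.4.
R = 144 + 0.4 × (255 − 144) = 188.4 → 188
G = 178 + 0.4 × (111 − 178) = 151.2 → 151
B = 160 + 0.4 × (97 − 160) = 134.8 → 135

(188, 151, 135)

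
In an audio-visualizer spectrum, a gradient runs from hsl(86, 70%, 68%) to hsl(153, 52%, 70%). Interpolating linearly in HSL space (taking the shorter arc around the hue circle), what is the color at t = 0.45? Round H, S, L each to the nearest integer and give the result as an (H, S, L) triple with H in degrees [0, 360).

(116, 62, 69)

Hue arc: Δh = 153 − 86 = 67° (|Δh| ≤ 180, already the shorter path).
H = 86 + 0.45 × (67) = 116.15 → 116°
S = 70 + 0.45 × (52 − 70) = 61.9 → 62%
L = 68 + 0.45 × (70 − 68) = 68.9 → 69%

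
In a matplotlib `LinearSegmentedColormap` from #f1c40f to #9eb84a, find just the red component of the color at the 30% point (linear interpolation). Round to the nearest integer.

216

R₁ = 241 (from #f1c40f), R₂ = 158 (from #9eb84a).
R = 241 + 0.3 × (158 − 241) = 216.1 → 216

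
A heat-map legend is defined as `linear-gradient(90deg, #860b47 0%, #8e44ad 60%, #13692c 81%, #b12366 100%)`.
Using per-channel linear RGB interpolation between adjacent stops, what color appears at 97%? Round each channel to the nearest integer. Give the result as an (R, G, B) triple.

97% lies between the 81% and 100% stops, so the local fraction is t = (97 − 81)/(100 − 81) = 16/19 ≈ 0.8421.
#13692c → (19, 105, 44); #b12366 → (177, 35, 102).
R = 19 + 0.8421 × (177 − 19) = 152.052 → 152
G = 105 + 0.8421 × (35 − 105) = 46.053 → 46
B = 44 + 0.8421 × (102 − 44) = 92.842 → 93

(152, 46, 93)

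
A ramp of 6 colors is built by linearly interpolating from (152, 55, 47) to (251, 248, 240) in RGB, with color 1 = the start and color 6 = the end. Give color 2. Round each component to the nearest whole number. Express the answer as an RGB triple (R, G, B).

With 6 swatches and endpoints inclusive, swatch 2 sits at t = (2 − 1)/(6 − 1) = 1/5 ≈ 0.2.
R = 152 + 0.2 × (251 − 152) = 171.8 → 172
G = 55 + 0.2 × (248 − 55) = 93.6 → 94
B = 47 + 0.2 × (240 − 47) = 85.6 → 86

(172, 94, 86)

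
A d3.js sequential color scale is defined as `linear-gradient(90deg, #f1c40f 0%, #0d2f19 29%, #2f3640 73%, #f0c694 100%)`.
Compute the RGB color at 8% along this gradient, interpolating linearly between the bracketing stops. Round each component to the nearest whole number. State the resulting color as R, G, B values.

(178, 155, 18)

8% lies between the 0% and 29% stops, so the local fraction is t = (8 − 0)/(29 − 0) = 8/29 ≈ 0.2759.
#f1c40f → (241, 196, 15); #0d2f19 → (13, 47, 25).
R = 241 + 0.2759 × (13 − 241) = 178.095 → 178
G = 196 + 0.2759 × (47 − 196) = 154.891 → 155
B = 15 + 0.2759 × (25 − 15) = 17.759 → 18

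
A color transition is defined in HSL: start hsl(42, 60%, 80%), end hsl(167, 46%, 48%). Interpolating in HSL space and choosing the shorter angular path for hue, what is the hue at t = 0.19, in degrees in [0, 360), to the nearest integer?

66

Hue arc: Δh = 167 − 42 = 125° (|Δh| ≤ 180, already the shorter path).
H = 42 + 0.19 × (125) = 65.75 → 66°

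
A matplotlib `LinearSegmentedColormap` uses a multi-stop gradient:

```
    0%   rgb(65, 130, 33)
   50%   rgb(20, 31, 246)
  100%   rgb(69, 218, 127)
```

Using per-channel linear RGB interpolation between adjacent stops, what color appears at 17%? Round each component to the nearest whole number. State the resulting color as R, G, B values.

(50, 96, 105)

17% lies between the 0% and 50% stops, so the local fraction is t = (17 − 0)/(50 − 0) = 17/50 ≈ 0.34.
R = 65 + 0.34 × (20 − 65) = 49.7 → 50
G = 130 + 0.34 × (31 − 130) = 96.34 → 96
B = 33 + 0.34 × (246 − 33) = 105.42 → 105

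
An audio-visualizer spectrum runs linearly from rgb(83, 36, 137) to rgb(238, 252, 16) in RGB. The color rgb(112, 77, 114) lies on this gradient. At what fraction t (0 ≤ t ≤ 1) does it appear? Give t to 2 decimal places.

Invert the lerp on the G channel (largest span, 216): t = (77 − 36) / (252 − 36) = 41/216 = 0.18981.
Check on R: (112 − 83)/(238 − 83) = 0.1871 ✓

0.19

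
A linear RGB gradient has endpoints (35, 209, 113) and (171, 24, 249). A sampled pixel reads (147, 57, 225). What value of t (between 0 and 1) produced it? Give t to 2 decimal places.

Invert the lerp on the G channel (largest span, 185): t = (57 − 209) / (24 − 209) = -152/-185 = 0.82162.
Check on R: (147 − 35)/(171 − 35) = 0.8235 ✓

0.82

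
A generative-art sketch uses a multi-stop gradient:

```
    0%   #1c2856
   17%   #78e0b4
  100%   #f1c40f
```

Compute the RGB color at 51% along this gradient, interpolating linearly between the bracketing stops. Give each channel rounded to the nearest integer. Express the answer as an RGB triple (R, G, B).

(170, 213, 112)

51% lies between the 17% and 100% stops, so the local fraction is t = (51 − 17)/(100 − 17) = 34/83 ≈ 0.4096.
#78e0b4 → (120, 224, 180); #f1c40f → (241, 196, 15).
R = 120 + 0.4096 × (241 − 120) = 169.562 → 170
G = 224 + 0.4096 × (196 − 224) = 212.531 → 213
B = 180 + 0.4096 × (15 − 180) = 112.416 → 112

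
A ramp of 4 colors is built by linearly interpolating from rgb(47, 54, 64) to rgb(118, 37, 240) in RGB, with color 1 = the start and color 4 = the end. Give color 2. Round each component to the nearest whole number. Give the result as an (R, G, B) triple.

With 4 swatches and endpoints inclusive, swatch 2 sits at t = (2 − 1)/(4 − 1) = 1/3 ≈ 0.3333.
R = 47 + 0.3333 × (118 − 47) = 70.664 → 71
G = 54 + 0.3333 × (37 − 54) = 48.334 → 48
B = 64 + 0.3333 × (240 − 64) = 122.661 → 123

(71, 48, 123)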